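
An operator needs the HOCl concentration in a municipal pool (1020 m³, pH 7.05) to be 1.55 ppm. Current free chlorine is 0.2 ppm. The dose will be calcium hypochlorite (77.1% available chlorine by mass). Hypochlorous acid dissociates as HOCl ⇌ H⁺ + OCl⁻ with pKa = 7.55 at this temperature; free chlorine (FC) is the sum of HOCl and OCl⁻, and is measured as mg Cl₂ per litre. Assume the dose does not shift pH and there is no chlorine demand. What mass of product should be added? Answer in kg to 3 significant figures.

Volume: 1020 m³ = 1,020,000 L.
[OCl⁻]/[HOCl] = 10^(pH − pKa) = 10^(7.05 − 7.55) = 0.3162; fraction as HOCl = 1/(1 + 0.3162) = 0.7597.
Free chlorine required for 1.55 ppm HOCl: 1.55 / 0.7597 = 2.04 ppm.
FC to add: 2.04 − 0.2 = 1.84 mg/L as Cl₂.
Cl₂ equivalent: 1.84 mg/L × 1,020,000 L = 1877 g.
Product at 77.1% available Cl: 1877 / 0.771 = 2434 g.

2.43 kg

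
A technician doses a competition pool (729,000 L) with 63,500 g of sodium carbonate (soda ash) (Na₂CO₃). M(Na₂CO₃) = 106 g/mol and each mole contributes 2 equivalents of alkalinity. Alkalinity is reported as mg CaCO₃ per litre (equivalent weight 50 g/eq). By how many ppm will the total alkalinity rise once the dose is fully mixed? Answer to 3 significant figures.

Moles of Na₂CO₃: 63,500 g ÷ 106 g/mol = 599.1 mol → 1198 eq of alkalinity.
As CaCO₃: 1198 eq × 50 g/eq = 59,910 g.
Rise: 59,910 g / 729,000 L × 1000 = 82.18 mg/L.

82.2 ppm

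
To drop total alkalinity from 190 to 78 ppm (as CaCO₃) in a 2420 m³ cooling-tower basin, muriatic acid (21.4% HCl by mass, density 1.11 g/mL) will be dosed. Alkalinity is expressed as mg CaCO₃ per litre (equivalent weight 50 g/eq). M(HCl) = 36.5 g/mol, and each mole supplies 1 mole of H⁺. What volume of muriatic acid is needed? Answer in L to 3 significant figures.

Volume: 2420 m³ = 2,420,000 L.
Alkalinity to neutralize: (190 − 78) = 112 mg/L as CaCO₃ × 2,420,000 L = 271,000 g as CaCO₃.
Equivalents of H⁺ required: 271,000 ÷ 50 g/eq = 5421 eq = 5421 mol HCl.
Mass of HCl: 5421 × 36.5 = 197,900 g.
Mass of 21.4% solution: 197,900 / 0.214 = 924,600 g.
Volume: 924,600 g ÷ 1.11 g/mL = 833,000 mL.

833 L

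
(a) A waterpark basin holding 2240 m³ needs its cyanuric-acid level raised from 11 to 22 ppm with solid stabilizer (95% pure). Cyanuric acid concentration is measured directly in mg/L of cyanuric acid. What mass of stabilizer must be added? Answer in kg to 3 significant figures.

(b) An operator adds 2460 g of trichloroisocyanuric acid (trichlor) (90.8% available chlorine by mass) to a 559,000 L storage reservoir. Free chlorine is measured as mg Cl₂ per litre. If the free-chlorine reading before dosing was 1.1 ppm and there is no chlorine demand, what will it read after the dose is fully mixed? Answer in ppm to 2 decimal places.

(a) 25.9 kg; (b) 5.10 ppm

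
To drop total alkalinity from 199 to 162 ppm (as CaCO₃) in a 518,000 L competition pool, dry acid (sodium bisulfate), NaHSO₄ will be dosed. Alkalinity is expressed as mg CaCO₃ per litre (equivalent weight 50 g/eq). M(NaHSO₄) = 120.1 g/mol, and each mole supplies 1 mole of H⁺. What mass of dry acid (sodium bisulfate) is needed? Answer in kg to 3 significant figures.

46.0 kg

Alkalinity to neutralize: (199 − 162) = 37 mg/L as CaCO₃ × 518,000 L = 19,170 g as CaCO₃.
Equivalents of H⁺ required: 19,170 ÷ 50 g/eq = 383.3 eq = 383.3 mol NaHSO₄.
Mass of NaHSO₄: 383.3 × 120.1 = 46,040 g.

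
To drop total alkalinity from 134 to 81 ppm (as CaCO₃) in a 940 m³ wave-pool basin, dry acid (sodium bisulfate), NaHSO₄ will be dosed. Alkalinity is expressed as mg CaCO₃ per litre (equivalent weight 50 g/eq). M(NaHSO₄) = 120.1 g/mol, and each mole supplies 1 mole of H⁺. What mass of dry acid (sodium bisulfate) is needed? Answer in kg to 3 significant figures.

Volume: 940 m³ = 940,000 L.
Alkalinity to neutralize: (134 − 81) = 53 mg/L as CaCO₃ × 940,000 L = 49,820 g as CaCO₃.
Equivalents of H⁺ required: 49,820 ÷ 50 g/eq = 996.4 eq = 996.4 mol NaHSO₄.
Mass of NaHSO₄: 996.4 × 120.1 = 119,700 g.

120 kg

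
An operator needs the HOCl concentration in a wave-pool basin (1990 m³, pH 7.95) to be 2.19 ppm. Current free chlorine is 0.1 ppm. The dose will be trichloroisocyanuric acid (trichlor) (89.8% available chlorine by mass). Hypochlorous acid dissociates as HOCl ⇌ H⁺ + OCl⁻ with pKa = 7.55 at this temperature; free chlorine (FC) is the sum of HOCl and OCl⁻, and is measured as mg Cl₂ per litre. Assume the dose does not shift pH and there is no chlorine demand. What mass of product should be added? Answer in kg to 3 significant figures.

Volume: 1990 m³ = 1,990,000 L.
[OCl⁻]/[HOCl] = 10^(pH − pKa) = 10^(7.95 − 7.55) = 2.512; fraction as HOCl = 1/(1 + 2.512) = 0.2847.
Free chlorine required for 2.19 ppm HOCl: 2.19 / 0.2847 = 7.691 ppm.
FC to add: 7.691 − 0.1 = 7.591 mg/L as Cl₂.
Cl₂ equivalent: 7.591 mg/L × 1,990,000 L = 15,110 g.
Product at 89.8% available Cl: 15,110 / 0.898 = 16,820 g.

16.8 kg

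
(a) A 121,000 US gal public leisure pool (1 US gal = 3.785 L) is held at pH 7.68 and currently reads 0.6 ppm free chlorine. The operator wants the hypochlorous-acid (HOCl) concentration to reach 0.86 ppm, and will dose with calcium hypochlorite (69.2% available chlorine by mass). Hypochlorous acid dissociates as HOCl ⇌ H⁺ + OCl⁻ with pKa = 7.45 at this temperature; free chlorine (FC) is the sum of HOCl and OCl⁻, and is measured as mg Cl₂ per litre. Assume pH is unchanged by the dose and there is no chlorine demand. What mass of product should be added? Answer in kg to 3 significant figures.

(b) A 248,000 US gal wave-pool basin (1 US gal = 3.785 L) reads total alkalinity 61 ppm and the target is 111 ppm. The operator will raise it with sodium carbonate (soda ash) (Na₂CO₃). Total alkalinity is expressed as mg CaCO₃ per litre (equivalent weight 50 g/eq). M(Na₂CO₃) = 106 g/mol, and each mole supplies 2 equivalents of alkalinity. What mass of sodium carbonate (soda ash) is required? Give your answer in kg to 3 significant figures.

(a) 1.14 kg; (b) 49.8 kg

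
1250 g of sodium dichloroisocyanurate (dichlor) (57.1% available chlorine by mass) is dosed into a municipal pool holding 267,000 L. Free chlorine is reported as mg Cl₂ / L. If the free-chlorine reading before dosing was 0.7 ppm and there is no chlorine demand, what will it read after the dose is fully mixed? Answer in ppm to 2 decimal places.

Available chlorine delivered: 1250 g × 0.571 = 713.7 g as Cl₂.
Concentration rise: 713.7 g / 267,000 L = 2.673 mg/L = 2.67 ppm.
Final FC: 0.7 + 2.67 = 3.37 ppm.

3.37 ppm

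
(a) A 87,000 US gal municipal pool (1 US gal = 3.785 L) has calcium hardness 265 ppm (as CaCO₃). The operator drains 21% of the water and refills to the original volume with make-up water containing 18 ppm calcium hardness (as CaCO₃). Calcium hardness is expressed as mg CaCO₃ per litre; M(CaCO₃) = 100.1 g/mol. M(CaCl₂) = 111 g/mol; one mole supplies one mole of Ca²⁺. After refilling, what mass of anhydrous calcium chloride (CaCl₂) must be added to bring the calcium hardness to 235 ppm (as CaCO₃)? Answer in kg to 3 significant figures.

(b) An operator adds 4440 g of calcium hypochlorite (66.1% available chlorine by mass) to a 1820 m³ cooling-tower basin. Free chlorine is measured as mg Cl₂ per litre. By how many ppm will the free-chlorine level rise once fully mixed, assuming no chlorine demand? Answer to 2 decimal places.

(a) 7.99 kg; (b) 1.61 ppm

(a) Volume: 87,000 US gal × 3.785 L/gal = 329,295 L.
(a) After draining 21% and refilling: 265 × 0.79 + 18 × 0.21 = 213.13 ppm.
(a) Deficit to target: 235 − 213.13 = 21.87 mg/L.
(a) As CaCO₃: 21.87 mg/L × 329,295 L = 7202 g; ÷ 100.1 = 71.94 mol Ca²⁺.
(a) Mass: 71.94 × 111 = 7986 g.

(b) Volume: 1820 m³ = 1,820,000 L.
(b) Available chlorine delivered: 4440 g × 0.661 = 2935 g as Cl₂.
(b) Concentration rise: 2935 g / 1,820,000 L = 1.613 mg/L = 1.61 ppm.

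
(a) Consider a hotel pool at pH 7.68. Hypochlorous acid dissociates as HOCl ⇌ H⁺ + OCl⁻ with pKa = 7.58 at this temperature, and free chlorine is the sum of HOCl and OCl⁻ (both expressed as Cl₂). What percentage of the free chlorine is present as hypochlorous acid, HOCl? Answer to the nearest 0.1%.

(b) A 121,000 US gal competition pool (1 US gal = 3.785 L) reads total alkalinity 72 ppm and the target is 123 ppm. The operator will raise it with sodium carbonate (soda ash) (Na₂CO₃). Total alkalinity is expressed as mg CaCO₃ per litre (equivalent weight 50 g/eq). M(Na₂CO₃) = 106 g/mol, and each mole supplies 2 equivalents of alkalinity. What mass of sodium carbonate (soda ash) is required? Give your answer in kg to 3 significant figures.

(a) 44.3%; (b) 24.8 kg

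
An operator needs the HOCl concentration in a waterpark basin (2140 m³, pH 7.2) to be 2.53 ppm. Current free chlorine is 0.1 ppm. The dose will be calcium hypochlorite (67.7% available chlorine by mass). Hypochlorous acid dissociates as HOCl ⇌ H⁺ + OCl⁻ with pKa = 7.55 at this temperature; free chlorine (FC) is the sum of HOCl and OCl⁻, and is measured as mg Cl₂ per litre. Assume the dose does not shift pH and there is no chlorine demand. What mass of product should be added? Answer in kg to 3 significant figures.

11.3 kg

Volume: 2140 m³ = 2,140,000 L.
[OCl⁻]/[HOCl] = 10^(pH − pKa) = 10^(7.2 − 7.55) = 0.4467; fraction as HOCl = 1/(1 + 0.4467) = 0.6912.
Free chlorine required for 2.53 ppm HOCl: 2.53 / 0.6912 = 3.66 ppm.
FC to add: 3.66 − 0.1 = 3.56 mg/L as Cl₂.
Cl₂ equivalent: 3.56 mg/L × 2,140,000 L = 7619 g.
Product at 67.7% available Cl: 7619 / 0.677 = 11,250 g.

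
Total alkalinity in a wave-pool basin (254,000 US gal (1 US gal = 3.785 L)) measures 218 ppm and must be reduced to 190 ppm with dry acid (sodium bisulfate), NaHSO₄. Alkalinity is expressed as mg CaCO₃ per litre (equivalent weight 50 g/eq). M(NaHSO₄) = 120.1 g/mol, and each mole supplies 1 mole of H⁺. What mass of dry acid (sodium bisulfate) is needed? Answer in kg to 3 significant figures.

Volume: 254,000 US gal × 3.785 L/gal = 961,390 L.
Alkalinity to neutralize: (218 − 190) = 28 mg/L as CaCO₃ × 961,390 L = 26,920 g as CaCO₃.
Equivalents of H⁺ required: 26,920 ÷ 50 g/eq = 538.4 eq = 538.4 mol NaHSO₄.
Mass of NaHSO₄: 538.4 × 120.1 = 64,660 g.

64.7 kg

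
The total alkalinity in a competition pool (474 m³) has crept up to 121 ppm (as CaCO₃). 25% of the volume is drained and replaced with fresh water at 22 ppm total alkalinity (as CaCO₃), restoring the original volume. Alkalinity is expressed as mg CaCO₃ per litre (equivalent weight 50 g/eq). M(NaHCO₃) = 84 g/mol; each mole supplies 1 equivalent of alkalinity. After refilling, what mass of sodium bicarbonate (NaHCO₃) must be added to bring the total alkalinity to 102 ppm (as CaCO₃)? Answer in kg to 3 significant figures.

Volume: 474 m³ = 474,000 L.
After draining 25% and refilling: 121 × 0.75 + 22 × 0.25 = 96.25 ppm.
Deficit to target: 102 − 96.25 = 5.75 mg/L.
As CaCO₃: 5.75 mg/L × 474,000 L = 2726 g; ÷ 50 g/eq ÷ 1 = 54.51 mol NaHCO₃.
Mass: 54.51 × 84 = 4579 g.

4.58 kg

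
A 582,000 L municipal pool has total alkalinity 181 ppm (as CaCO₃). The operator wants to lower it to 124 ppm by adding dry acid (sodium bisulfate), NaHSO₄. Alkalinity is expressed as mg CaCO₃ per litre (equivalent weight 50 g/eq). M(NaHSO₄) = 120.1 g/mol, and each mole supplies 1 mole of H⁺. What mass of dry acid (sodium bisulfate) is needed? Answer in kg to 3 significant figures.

79.7 kg

Alkalinity to neutralize: (181 − 124) = 57 mg/L as CaCO₃ × 582,000 L = 33,170 g as CaCO₃.
Equivalents of H⁺ required: 33,170 ÷ 50 g/eq = 663.5 eq = 663.5 mol NaHSO₄.
Mass of NaHSO₄: 663.5 × 120.1 = 79,680 g.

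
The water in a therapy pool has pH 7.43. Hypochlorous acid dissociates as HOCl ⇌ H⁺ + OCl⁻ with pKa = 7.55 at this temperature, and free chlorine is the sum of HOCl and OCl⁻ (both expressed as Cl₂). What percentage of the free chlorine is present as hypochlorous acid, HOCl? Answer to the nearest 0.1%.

56.9%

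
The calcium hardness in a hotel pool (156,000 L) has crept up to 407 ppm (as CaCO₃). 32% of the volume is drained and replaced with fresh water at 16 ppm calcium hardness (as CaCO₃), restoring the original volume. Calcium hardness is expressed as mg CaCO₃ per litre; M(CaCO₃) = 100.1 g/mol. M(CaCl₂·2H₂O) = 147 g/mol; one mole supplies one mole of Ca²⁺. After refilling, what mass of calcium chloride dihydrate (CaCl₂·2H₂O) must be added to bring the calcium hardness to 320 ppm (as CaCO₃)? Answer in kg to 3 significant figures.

After draining 32% and refilling: 407 × 0.68 + 16 × 0.32 = 281.88 ppm.
Deficit to target: 320 − 281.88 = 38.12 mg/L.
As CaCO₃: 38.12 mg/L × 156,000 L = 5947 g; ÷ 100.1 = 59.41 mol Ca²⁺.
Mass: 59.41 × 147 = 8733 g.

8.73 kg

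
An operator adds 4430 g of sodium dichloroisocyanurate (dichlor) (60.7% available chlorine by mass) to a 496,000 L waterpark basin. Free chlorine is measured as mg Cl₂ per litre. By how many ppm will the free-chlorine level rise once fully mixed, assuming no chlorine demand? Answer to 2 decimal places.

5.42 ppm

Available chlorine delivered: 4430 g × 0.607 = 2689 g as Cl₂.
Concentration rise: 2689 g / 496,000 L = 5.421 mg/L = 5.42 ppm.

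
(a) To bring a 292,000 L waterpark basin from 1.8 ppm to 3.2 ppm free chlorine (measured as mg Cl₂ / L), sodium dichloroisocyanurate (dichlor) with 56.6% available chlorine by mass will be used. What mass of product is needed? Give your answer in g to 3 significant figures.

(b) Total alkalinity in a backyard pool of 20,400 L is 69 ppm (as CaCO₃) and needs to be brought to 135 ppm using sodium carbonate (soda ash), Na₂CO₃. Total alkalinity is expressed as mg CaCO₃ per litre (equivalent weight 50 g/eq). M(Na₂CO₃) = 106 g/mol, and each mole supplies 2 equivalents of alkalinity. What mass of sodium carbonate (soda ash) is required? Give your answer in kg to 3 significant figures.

(a) 722 g; (b) 1.43 kg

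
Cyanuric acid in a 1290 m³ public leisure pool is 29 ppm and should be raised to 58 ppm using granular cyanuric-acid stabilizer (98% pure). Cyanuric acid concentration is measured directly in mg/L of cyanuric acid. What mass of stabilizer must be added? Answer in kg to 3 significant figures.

Volume: 1290 m³ = 1,290,000 L.
CYA to add: (58 − 29) = 29 mg/L × 1,290,000 L = 37,410 g cyanuric acid.
At 98% purity: 37,410 / 0.98 = 38,170 g product.

38.2 kg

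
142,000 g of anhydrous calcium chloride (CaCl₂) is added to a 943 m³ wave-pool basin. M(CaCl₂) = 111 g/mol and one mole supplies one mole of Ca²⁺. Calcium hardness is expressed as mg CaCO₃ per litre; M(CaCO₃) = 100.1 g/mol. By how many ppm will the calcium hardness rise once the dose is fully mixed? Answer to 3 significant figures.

Volume: 943 m³ = 943,000 L.
Moles of Ca²⁺: 142,000 g ÷ 111 g/mol = 1279 mol.
As CaCO₃: 1279 mol × 100.1 g/mol = 128,100 g.
Rise: 128,100 g / 943,000 L × 1000 = 135.8 mg/L.

136 ppm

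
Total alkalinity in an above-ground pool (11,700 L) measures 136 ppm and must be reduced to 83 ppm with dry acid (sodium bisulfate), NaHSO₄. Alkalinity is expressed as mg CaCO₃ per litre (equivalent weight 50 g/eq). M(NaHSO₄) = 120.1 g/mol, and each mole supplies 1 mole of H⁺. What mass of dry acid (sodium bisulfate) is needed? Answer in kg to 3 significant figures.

1.49 kg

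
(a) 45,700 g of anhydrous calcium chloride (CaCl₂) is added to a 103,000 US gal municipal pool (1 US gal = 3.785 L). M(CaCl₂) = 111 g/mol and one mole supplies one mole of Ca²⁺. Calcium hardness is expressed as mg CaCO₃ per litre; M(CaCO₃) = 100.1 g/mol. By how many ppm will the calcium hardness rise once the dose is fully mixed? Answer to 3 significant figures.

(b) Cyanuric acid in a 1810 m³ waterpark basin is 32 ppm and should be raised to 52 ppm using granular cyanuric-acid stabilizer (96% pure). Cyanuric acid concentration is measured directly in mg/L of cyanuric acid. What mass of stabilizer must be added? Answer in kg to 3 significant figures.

(a) 106 ppm; (b) 37.7 kg

(a) Volume: 103,000 US gal × 3.785 L/gal = 389,855 L.
(a) Moles of Ca²⁺: 45,700 g ÷ 111 g/mol = 411.7 mol.
(a) As CaCO₃: 411.7 mol × 100.1 g/mol = 41,210 g.
(a) Rise: 41,210 g / 389,855 L × 1000 = 105.7 mg/L.

(b) Volume: 1810 m³ = 1,810,000 L.
(b) CYA to add: (52 − 32) = 20 mg/L × 1,810,000 L = 36,200 g cyanuric acid.
(b) At 96% purity: 36,200 / 0.96 = 37,710 g product.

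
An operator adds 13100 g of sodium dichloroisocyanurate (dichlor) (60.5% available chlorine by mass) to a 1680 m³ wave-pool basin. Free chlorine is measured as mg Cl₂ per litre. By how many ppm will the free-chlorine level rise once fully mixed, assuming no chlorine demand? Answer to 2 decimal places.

Volume: 1680 m³ = 1,680,000 L.
Available chlorine delivered: 13,100 g × 0.605 = 7926 g as Cl₂.
Concentration rise: 7926 g / 1,680,000 L = 4.718 mg/L = 4.72 ppm.

4.72 ppm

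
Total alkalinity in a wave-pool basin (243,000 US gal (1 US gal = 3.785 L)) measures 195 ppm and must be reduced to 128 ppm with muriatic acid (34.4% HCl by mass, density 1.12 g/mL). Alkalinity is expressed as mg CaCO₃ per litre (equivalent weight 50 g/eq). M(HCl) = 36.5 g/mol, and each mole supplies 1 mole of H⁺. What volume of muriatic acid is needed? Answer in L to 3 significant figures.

117 L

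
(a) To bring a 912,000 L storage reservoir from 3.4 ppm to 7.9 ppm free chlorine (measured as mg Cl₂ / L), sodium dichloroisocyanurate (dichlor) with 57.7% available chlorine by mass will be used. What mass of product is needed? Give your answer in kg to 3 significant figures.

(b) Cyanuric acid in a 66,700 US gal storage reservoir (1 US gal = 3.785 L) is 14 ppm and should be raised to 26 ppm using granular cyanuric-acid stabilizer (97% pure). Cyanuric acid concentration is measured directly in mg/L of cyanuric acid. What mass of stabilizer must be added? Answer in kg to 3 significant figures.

(a) Chlorine deficit: 7.9 − 3.4 = 4.5 ppm = 4.5 mg/L as Cl₂.
(a) Cl₂ equivalent needed: 4.5 mg/L × 912,000 L = 4,104,000 mg = 4104 g.
(a) Product at 57.7% available chlorine: 4104 / 0.577 = 7113 g.

(b) Volume: 66,700 US gal × 3.785 L/gal = 252,460 L.
(b) CYA to add: (26 − 14) = 12 mg/L × 252,460 L = 3030 g cyanuric acid.
(b) At 97% purity: 3030 / 0.97 = 3123 g product.

(a) 7.11 kg; (b) 3.12 kg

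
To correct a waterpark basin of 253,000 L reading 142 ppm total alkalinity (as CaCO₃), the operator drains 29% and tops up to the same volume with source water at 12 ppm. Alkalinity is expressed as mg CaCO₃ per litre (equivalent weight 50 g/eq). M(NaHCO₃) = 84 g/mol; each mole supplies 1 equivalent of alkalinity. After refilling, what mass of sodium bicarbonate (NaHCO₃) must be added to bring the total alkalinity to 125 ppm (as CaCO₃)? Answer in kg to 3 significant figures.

8.80 kg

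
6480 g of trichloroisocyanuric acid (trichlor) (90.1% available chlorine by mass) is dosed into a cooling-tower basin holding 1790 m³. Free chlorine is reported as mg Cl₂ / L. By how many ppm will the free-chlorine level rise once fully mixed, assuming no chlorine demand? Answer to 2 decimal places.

Volume: 1790 m³ = 1,790,000 L.
Available chlorine delivered: 6480 g × 0.901 = 5838 g as Cl₂.
Concentration rise: 5838 g / 1,790,000 L = 3.262 mg/L = 3.26 ppm.

3.26 ppm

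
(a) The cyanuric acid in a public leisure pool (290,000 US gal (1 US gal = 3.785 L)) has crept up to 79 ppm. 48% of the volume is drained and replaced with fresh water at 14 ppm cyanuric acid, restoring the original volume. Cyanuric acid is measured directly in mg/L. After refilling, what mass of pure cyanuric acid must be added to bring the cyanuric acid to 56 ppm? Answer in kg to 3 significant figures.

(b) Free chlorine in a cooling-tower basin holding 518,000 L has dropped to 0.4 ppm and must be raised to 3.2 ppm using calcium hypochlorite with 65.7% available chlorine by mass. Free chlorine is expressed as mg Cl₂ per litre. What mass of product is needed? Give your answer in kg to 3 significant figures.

(a) Volume: 290,000 US gal × 3.785 L/gal = 1,097,650 L.
(a) After draining 48% and refilling: 79 × 0.52 + 14 × 0.48 = 47.8 ppm.
(a) Deficit to target: 56 − 47.8 = 8.2 mg/L.
(a) Mass: 8.2 mg/L × 1,097,650 L = 9001 g cyanuric acid.

(b) Chlorine deficit: 3.2 − 0.4 = 2.8 ppm = 2.8 mg/L as Cl₂.
(b) Cl₂ equivalent needed: 2.8 mg/L × 518,000 L = 1,450,000 mg = 1450 g.
(b) Product at 65.7% available chlorine: 1450 / 0.657 = 2208 g.

(a) 9.00 kg; (b) 2.21 kg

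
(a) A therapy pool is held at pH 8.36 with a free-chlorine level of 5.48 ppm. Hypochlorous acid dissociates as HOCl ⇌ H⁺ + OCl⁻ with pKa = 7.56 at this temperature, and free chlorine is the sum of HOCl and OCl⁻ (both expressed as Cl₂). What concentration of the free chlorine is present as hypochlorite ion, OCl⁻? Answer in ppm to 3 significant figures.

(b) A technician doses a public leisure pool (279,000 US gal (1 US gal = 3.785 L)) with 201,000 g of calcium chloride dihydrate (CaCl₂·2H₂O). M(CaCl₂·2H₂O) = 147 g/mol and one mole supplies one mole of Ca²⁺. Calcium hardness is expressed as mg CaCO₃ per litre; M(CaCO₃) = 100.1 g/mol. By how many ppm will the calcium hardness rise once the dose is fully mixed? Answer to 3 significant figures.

(a) 4.73 ppm; (b) 130 ppm

(a) [OCl⁻]/[HOCl] = 10^(pH − pKa) = 10^(8.36 − 7.56) = 10^0.80 = 6.31.
(a) Fraction as HOCl = 1 / (1 + 6.31) = 0.1368.
(a) OCl⁻ = (1 − 0.1368) × 5.48 ppm = 4.73 ppm.

(b) Volume: 279,000 US gal × 3.785 L/gal = 1,056,015 L.
(b) Moles of Ca²⁺: 201,000 g ÷ 147 g/mol = 1367 mol.
(b) As CaCO₃: 1367 mol × 100.1 g/mol = 136,900 g.
(b) Rise: 136,900 g / 1,056,015 L × 1000 = 129.6 mg/L.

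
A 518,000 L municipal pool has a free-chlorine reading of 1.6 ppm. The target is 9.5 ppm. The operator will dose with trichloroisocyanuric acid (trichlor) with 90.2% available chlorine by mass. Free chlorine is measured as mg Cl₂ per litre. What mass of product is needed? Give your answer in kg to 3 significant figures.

4.54 kg

Chlorine deficit: 9.5 − 1.6 = 7.9 ppm = 7.9 mg/L as Cl₂.
Cl₂ equivalent needed: 7.9 mg/L × 518,000 L = 4,092,000 mg = 4092 g.
Product at 90.2% available chlorine: 4092 / 0.902 = 4537 g.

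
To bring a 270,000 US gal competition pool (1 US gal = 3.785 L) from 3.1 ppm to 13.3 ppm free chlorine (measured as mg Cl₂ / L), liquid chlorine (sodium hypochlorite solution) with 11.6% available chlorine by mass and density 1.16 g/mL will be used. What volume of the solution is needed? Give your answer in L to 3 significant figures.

77.5 L

Volume: 270,000 US gal × 3.785 L/gal = 1,021,950 L.
Chlorine deficit: 13.3 − 3.1 = 10.2 ppm = 10.2 mg/L as Cl₂.
Cl₂ equivalent needed: 10.2 mg/L × 1,021,950 L = 10,420,000 mg = 10,420 g.
Product at 11.6% available chlorine: 10,420 / 0.116 = 89,860 g.
Volume at density 1.16 g/mL: 89,860 g ÷ 1.16 g/mL = 77,470 mL.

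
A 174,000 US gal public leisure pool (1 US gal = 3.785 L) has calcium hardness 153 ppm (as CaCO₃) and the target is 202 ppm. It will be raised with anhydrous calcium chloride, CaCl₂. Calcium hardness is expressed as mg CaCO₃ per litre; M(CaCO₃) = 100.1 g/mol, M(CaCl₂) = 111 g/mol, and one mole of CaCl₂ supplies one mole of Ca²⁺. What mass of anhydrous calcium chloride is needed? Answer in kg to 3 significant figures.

35.8 kg

Volume: 174,000 US gal × 3.785 L/gal = 658,590 L.
Hardness to add: (202 − 153) = 49 mg/L as CaCO₃ × 658,590 L = 32,270 g as CaCO₃.
Moles of Ca²⁺ (1 mol Ca²⁺ ≡ 1 mol CaCO₃): 32,270 / 100.1 g/mol = 322.4 mol.
Mass of CaCl₂: 322.4 × 111 = 35,780 g.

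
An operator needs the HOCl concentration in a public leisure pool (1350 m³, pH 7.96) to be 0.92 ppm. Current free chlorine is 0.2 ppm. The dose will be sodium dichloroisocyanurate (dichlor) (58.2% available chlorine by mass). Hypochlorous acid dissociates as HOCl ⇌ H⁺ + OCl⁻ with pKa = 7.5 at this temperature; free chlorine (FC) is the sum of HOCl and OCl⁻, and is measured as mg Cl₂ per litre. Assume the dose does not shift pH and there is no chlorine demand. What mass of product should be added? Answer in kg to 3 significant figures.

7.82 kg

Volume: 1350 m³ = 1,350,000 L.
[OCl⁻]/[HOCl] = 10^(pH − pKa) = 10^(7.96 − 7.5) = 2.884; fraction as HOCl = 1/(1 + 2.884) = 0.2575.
Free chlorine required for 0.92 ppm HOCl: 0.92 / 0.2575 = 3.573 ppm.
FC to add: 3.573 − 0.2 = 3.373 mg/L as Cl₂.
Cl₂ equivalent: 3.373 mg/L × 1,350,000 L = 4554 g.
Product at 58.2% available Cl: 4554 / 0.582 = 7825 g.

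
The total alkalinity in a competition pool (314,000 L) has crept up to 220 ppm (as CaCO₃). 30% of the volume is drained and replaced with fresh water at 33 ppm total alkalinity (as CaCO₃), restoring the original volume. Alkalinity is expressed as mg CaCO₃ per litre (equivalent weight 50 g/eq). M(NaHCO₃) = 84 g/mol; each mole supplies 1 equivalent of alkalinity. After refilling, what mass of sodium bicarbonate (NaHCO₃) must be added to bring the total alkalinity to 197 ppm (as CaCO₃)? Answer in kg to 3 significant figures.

After draining 30% and refilling: 220 × 0.70 + 33 × 0.30 = 163.9 ppm.
Deficit to target: 197 − 163.9 = 33.1 mg/L.
As CaCO₃: 33.1 mg/L × 314,000 L = 10,390 g; ÷ 50 g/eq ÷ 1 = 207.9 mol NaHCO₃.
Mass: 207.9 × 84 = 17,460 g.

17.5 kg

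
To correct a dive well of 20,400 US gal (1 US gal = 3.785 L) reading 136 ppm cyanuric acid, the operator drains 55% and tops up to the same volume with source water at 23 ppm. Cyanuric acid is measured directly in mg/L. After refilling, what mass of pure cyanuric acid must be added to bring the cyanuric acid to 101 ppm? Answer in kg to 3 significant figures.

2.10 kg

Volume: 20,400 US gal × 3.785 L/gal = 77,214 L.
After draining 55% and refilling: 136 × 0.45 + 23 × 0.55 = 73.85 ppm.
Deficit to target: 101 − 73.85 = 27.15 mg/L.
Mass: 27.15 mg/L × 77,214 L = 2096 g cyanuric acid.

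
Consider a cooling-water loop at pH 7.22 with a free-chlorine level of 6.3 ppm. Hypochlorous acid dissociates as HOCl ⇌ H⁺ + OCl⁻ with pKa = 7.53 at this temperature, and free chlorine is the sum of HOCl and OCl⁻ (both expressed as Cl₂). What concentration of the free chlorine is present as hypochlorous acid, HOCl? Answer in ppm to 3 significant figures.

[OCl⁻]/[HOCl] = 10^(pH − pKa) = 10^(7.22 − 7.53) = 10^-0.31 = 0.4898.
Fraction as HOCl = 1 / (1 + 0.4898) = 0.6712.
HOCl = 0.6712 × 6.3 ppm = 4.229 ppm.

4.23 ppm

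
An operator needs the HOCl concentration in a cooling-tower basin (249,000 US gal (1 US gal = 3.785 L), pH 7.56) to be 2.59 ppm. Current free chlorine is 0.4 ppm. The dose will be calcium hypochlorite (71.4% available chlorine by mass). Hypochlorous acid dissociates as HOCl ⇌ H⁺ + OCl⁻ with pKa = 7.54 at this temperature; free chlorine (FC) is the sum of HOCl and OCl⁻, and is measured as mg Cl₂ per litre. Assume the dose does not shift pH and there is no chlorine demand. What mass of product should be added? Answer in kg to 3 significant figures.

6.47 kg

Volume: 249,000 US gal × 3.785 L/gal = 942,465 L.
[OCl⁻]/[HOCl] = 10^(pH − pKa) = 10^(7.56 − 7.54) = 1.047; fraction as HOCl = 1/(1 + 1.047) = 0.4885.
Free chlorine required for 2.59 ppm HOCl: 2.59 / 0.4885 = 5.302 ppm.
FC to add: 5.302 − 0.4 = 4.902 mg/L as Cl₂.
Cl₂ equivalent: 4.902 mg/L × 942,465 L = 4620 g.
Product at 71.4% available Cl: 4620 / 0.714 = 6471 g.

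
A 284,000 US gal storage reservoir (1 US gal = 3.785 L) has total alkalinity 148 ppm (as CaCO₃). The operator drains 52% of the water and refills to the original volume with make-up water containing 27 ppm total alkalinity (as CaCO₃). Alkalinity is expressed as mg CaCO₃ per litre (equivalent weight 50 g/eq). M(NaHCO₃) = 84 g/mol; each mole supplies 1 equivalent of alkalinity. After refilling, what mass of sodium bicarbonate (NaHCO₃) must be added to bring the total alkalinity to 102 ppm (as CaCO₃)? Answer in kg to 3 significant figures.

Volume: 284,000 US gal × 3.785 L/gal = 1,074,940 L.
After draining 52% and refilling: 148 × 0.48 + 27 × 0.52 = 85.08 ppm.
Deficit to target: 102 − 85.08 = 16.92 mg/L.
As CaCO₃: 16.92 mg/L × 1,074,940 L = 18,190 g; ÷ 50 g/eq ÷ 1 = 363.8 mol NaHCO₃.
Mass: 363.8 × 84 = 30,560 g.

30.6 kg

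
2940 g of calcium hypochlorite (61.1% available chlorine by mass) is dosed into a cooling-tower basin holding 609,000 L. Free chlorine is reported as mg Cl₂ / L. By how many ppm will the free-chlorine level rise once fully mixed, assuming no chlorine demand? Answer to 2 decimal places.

2.95 ppm

Available chlorine delivered: 2940 g × 0.611 = 1796 g as Cl₂.
Concentration rise: 1796 g / 609,000 L = 2.95 mg/L = 2.95 ppm.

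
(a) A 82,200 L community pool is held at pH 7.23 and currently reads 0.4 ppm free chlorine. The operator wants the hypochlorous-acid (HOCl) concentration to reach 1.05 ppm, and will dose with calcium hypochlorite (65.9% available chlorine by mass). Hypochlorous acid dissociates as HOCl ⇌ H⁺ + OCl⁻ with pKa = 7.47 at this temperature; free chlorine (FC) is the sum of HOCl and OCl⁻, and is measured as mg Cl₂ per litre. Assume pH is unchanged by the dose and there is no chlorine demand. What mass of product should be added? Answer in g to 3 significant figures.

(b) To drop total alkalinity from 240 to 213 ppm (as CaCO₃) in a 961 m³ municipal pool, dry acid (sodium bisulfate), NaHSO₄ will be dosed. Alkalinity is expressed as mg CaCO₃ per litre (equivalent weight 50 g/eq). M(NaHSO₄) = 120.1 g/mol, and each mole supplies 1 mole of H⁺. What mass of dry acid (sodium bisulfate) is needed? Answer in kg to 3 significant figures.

(a) 156 g; (b) 62.3 kg

(a) [OCl⁻]/[HOCl] = 10^(pH − pKa) = 10^(7.23 − 7.47) = 0.5754; fraction as HOCl = 1/(1 + 0.5754) = 0.6347.
(a) Free chlorine required for 1.05 ppm HOCl: 1.05 / 0.6347 = 1.654 ppm.
(a) FC to add: 1.654 − 0.4 = 1.254 mg/L as Cl₂.
(a) Cl₂ equivalent: 1.254 mg/L × 82,200 L = 103.1 g.
(a) Product at 65.9% available Cl: 103.1 / 0.659 = 156.4 g.

(b) Volume: 961 m³ = 961,000 L.
(b) Alkalinity to neutralize: (240 − 213) = 27 mg/L as CaCO₃ × 961,000 L = 25,950 g as CaCO₃.
(b) Equivalents of H⁺ required: 25,950 ÷ 50 g/eq = 518.9 eq = 518.9 mol NaHSO₄.
(b) Mass of NaHSO₄: 518.9 × 120.1 = 62,320 g.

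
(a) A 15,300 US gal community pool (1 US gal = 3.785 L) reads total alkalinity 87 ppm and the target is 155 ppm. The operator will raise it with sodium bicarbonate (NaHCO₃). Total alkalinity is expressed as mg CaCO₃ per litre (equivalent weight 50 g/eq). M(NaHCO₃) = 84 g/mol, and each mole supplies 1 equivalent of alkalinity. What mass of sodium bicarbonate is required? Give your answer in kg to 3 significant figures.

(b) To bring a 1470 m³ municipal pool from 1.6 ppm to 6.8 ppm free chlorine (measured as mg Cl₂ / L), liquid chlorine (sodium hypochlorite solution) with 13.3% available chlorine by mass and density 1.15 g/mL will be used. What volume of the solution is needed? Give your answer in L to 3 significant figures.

(a) Volume: 15,300 US gal × 3.785 L/gal = 57,910 L.
(a) Alkalinity to add: (155 − 87) = 68 mg/L as CaCO₃ × 57,910 L = 3938 g as CaCO₃.
(a) Equivalents: 3938 g ÷ 50 g/eq = 78.76 eq.
(a) NaHCO₃ supplies 1 eq per mole → 78.76 mol.
(a) Mass: 78.76 mol × 84 g/mol = 6616 g.

(b) Volume: 1470 m³ = 1,470,000 L.
(b) Chlorine deficit: 6.8 − 1.6 = 5.2 ppm = 5.2 mg/L as Cl₂.
(b) Cl₂ equivalent needed: 5.2 mg/L × 1,470,000 L = 7,644,000 mg = 7644 g.
(b) Product at 13.3% available chlorine: 7644 / 0.133 = 57,470 g.
(b) Volume at density 1.15 g/mL: 57,470 g ÷ 1.15 g/mL = 49,980 mL.

(a) 6.62 kg; (b) 50.0 L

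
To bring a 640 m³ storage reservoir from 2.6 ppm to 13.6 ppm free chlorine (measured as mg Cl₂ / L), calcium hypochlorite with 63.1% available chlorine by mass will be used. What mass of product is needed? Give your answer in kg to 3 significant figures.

Volume: 640 m³ = 640,000 L.
Chlorine deficit: 13.6 − 2.6 = 11 ppm = 11 mg/L as Cl₂.
Cl₂ equivalent needed: 11 mg/L × 640,000 L = 7,040,000 mg = 7040 g.
Product at 63.1% available chlorine: 7040 / 0.631 = 11,160 g.

11.2 kg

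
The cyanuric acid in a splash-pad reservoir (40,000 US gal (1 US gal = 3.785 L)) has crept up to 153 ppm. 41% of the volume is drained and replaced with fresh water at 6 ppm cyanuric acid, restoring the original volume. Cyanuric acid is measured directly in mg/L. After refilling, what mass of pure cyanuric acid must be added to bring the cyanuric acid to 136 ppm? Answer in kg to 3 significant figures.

Volume: 40,000 US gal × 3.785 L/gal = 151,400 L.
After draining 41% and refilling: 153 × 0.59 + 6 × 0.41 = 92.73 ppm.
Deficit to target: 136 − 92.73 = 43.27 mg/L.
Mass: 43.27 mg/L × 151,400 L = 6551 g cyanuric acid.

6.55 kg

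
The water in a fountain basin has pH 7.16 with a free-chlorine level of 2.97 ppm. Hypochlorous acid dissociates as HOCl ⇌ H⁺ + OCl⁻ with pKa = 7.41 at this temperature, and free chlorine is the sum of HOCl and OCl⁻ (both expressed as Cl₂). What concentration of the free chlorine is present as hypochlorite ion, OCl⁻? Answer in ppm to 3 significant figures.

1.07 ppm

[OCl⁻]/[HOCl] = 10^(pH − pKa) = 10^(7.16 − 7.41) = 10^-0.25 = 0.5623.
Fraction as HOCl = 1 / (1 + 0.5623) = 0.6401.
OCl⁻ = (1 − 0.6401) × 2.97 ppm = 1.069 ppm.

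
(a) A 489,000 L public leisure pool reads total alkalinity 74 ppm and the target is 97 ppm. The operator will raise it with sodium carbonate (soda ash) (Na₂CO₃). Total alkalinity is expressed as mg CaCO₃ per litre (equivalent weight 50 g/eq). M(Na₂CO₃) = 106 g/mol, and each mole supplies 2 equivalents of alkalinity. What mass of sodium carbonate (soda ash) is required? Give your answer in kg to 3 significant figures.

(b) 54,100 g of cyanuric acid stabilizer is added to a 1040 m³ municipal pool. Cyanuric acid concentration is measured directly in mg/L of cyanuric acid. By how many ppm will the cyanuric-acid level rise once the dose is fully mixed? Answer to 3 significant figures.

(a) 11.9 kg; (b) 52.0 ppm

(a) Alkalinity to add: (97 − 74) = 23 mg/L as CaCO₃ × 489,000 L = 11,250 g as CaCO₃.
(a) Equivalents: 11,250 g ÷ 50 g/eq = 224.9 eq.
(a) Each mole of Na₂CO₃ supplies 2 eq, so 224.9 / 2 = 112.5 mol.
(a) Mass: 112.5 mol × 106 g/mol = 11,920 g.

(b) Volume: 1040 m³ = 1,040,000 L.
(b) Rise: 54,100 g / 1,040,000 L × 1000 = 52.02 mg/L.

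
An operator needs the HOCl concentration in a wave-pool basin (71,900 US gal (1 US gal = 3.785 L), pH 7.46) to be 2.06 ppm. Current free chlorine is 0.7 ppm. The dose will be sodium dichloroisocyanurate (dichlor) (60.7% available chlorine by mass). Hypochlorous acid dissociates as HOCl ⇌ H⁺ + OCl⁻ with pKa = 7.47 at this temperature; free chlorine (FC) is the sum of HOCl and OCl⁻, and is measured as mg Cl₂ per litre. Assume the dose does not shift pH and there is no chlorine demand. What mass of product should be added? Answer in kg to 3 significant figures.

Volume: 71,900 US gal × 3.785 L/gal = 272,142 L.
[OCl⁻]/[HOCl] = 10^(pH − pKa) = 10^(7.46 − 7.47) = 0.9772; fraction as HOCl = 1/(1 + 0.9772) = 0.5058.
Free chlorine required for 2.06 ppm HOCl: 2.06 / 0.5058 = 4.073 ppm.
FC to add: 4.073 − 0.7 = 3.373 mg/L as Cl₂.
Cl₂ equivalent: 3.373 mg/L × 272,142 L = 918 g.
Product at 60.7% available Cl: 918 / 0.607 = 1512 g.

1.51 kg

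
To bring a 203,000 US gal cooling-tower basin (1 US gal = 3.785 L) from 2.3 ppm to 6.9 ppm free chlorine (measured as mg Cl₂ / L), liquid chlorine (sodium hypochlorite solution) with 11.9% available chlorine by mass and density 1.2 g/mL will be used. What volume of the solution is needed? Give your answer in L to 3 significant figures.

24.8 L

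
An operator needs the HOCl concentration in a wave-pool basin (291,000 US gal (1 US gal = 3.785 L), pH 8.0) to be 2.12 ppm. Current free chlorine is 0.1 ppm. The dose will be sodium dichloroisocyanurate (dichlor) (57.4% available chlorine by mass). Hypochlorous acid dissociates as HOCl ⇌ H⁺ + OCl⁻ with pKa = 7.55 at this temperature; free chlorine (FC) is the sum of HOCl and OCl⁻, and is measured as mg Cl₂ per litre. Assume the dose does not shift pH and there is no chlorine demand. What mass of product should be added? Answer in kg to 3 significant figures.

Volume: 291,000 US gal × 3.785 L/gal = 1,101,435 L.
[OCl⁻]/[HOCl] = 10^(pH − pKa) = 10^(8.0 − 7.55) = 2.818; fraction as HOCl = 1/(1 + 2.818) = 0.2619.
Free chlorine required for 2.12 ppm HOCl: 2.12 / 0.2619 = 8.095 ppm.
FC to add: 8.095 − 0.1 = 7.995 mg/L as Cl₂.
Cl₂ equivalent: 7.995 mg/L × 1,101,435 L = 8806 g.
Product at 57.4% available Cl: 8806 / 0.574 = 15,340 g.

15.3 kg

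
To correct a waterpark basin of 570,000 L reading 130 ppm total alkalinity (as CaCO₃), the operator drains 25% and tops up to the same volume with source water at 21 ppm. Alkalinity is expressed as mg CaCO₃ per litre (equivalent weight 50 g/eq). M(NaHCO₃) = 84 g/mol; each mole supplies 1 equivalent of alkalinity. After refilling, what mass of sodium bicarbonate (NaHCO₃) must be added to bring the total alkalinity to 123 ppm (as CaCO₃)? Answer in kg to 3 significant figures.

After draining 25% and refilling: 130 × 0.75 + 21 × 0.25 = 102.75 ppm.
Deficit to target: 123 − 102.75 = 20.25 mg/L.
As CaCO₃: 20.25 mg/L × 570,000 L = 11,540 g; ÷ 50 g/eq ÷ 1 = 230.8 mol NaHCO₃.
Mass: 230.8 × 84 = 19,390 g.

19.4 kg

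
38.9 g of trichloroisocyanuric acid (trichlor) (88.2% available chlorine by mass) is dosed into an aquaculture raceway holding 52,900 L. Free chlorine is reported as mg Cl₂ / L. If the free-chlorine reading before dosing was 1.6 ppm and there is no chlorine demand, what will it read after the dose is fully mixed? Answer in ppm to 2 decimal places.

2.25 ppm

Available chlorine delivered: 38.9 g × 0.882 = 34.31 g as Cl₂.
Concentration rise: 34.31 g / 52,900 L = 0.6486 mg/L = 0.65 ppm.
Final FC: 1.6 + 0.65 = 2.25 ppm.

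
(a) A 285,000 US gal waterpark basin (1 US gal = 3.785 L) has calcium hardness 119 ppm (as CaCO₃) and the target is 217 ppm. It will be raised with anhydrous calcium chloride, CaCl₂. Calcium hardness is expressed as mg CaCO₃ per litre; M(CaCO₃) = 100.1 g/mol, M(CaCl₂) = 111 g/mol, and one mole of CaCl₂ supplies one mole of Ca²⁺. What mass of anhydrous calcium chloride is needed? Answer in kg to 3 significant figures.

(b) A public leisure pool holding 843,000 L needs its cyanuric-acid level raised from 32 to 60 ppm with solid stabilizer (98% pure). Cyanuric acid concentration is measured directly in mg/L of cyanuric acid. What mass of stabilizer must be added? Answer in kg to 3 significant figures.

(a) Volume: 285,000 US gal × 3.785 L/gal = 1,078,725 L.
(a) Hardness to add: (217 − 119) = 98 mg/L as CaCO₃ × 1,078,725 L = 105,700 g as CaCO₃.
(a) Moles of Ca²⁺ (1 mol Ca²⁺ ≡ 1 mol CaCO₃): 105,700 / 100.1 g/mol = 1056 mol.
(a) Mass of CaCl₂: 1056 × 111 = 117,200 g.

(b) CYA to add: (60 − 32) = 28 mg/L × 843,000 L = 23,600 g cyanuric acid.
(b) At 98% purity: 23,600 / 0.98 = 24,090 g product.

(a) 117 kg; (b) 24.1 kg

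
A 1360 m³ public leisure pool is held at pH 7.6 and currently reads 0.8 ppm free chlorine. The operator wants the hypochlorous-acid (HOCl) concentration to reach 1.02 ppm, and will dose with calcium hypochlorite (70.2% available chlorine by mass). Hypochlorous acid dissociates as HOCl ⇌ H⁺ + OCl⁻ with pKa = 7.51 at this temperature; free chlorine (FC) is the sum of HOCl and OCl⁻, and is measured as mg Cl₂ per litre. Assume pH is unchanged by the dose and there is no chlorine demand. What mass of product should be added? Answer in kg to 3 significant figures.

2.86 kg

Volume: 1360 m³ = 1,360,000 L.
[OCl⁻]/[HOCl] = 10^(pH − pKa) = 10^(7.6 − 7.51) = 1.23; fraction as HOCl = 1/(1 + 1.23) = 0.4484.
Free chlorine required for 1.02 ppm HOCl: 1.02 / 0.4484 = 2.275 ppm.
FC to add: 2.275 − 0.8 = 1.475 mg/L as Cl₂.
Cl₂ equivalent: 1.475 mg/L × 1,360,000 L = 2006 g.
Product at 70.2% available Cl: 2006 / 0.702 = 2857 g.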